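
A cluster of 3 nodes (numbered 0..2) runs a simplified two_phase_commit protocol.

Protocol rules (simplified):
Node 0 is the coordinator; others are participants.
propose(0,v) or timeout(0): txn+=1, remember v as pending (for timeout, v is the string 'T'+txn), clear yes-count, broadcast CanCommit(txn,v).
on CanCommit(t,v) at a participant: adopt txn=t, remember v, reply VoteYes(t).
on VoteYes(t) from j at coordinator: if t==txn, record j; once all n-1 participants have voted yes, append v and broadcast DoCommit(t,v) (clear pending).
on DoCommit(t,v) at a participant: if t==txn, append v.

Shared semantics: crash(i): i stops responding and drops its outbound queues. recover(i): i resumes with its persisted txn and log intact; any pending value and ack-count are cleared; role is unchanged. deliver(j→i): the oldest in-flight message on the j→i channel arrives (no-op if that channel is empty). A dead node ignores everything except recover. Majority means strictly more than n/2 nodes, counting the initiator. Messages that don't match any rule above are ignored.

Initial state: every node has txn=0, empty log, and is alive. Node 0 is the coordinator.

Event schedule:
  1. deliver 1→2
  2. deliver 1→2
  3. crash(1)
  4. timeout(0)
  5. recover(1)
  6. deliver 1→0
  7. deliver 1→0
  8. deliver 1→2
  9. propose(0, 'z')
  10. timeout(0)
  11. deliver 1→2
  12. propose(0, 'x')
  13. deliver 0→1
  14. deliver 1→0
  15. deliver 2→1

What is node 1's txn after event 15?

1

1. deliver 1→2:  nop
2. deliver 1→2:  nop
3. crash(1):  <1:✗part t0 ->
4. timeout(0):  <0:coor t1 ->
5. recover(1):  <1:part t0 ->
6. deliver 1→0:  nop
7. deliver 1→0:  nop
8. deliver 1→2:  nop
9. propose(0,'z'):  <0:coor t2 ->
10. timeout(0):  <0:coor t3 ->
11. deliver 1→2:  nop
12. propose(0,'x'):  <0:coor t4 ->
13. deliver 0→1:  <1:part t1 ->
14. deliver 1→0:  nop
15. deliver 2→1:  nop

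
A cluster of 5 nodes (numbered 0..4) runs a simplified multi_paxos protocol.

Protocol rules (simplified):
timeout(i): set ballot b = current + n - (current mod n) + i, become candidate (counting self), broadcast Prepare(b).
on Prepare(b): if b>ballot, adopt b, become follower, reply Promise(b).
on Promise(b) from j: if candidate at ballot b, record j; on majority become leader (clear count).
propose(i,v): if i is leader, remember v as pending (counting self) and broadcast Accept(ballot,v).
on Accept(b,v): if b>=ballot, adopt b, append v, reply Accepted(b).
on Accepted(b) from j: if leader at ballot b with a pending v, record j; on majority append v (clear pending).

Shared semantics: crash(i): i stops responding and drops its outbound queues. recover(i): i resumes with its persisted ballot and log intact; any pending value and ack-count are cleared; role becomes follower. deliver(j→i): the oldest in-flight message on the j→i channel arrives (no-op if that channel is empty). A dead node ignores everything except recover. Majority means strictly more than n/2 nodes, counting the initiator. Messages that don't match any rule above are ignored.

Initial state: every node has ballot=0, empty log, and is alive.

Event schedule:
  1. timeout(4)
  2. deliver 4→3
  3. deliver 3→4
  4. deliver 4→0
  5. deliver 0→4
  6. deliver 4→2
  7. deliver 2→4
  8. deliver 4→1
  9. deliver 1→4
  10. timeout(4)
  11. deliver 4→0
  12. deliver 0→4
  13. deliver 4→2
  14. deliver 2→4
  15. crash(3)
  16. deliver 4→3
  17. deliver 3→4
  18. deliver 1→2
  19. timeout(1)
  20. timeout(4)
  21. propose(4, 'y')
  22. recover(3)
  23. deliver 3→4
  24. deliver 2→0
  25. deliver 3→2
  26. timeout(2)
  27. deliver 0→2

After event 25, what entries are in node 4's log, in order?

1. timeout(4):  <4:cand b9 ->
2. deliver 4→3:  <3:foll b9 ->
3. deliver 3→4:  nop
4. deliver 4→0:  <0:foll b9 ->
5. deliver 0→4:  <4:lead b9 ->
6. deliver 4→2:  <2:foll b9 ->
7. deliver 2→4:  nop
8. deliver 4→1:  <1:foll b9 ->
9. deliver 1→4:  nop
10. timeout(4):  <4:cand b14 ->
11. deliver 4→0:  <0:foll b14 ->
12. deliver 0→4:  nop
13. deliver 4→2:  <2:foll b14 ->
14. deliver 2→4:  <4:lead b14 ->
15. crash(3):  <3:✗foll b9 ->
16. deliver 4→3:  nop
17. deliver 3→4:  nop
18. deliver 1→2:  nop
19. timeout(1):  <1:cand b11 ->
20. timeout(4):  <4:cand b19 ->
21. propose(4,'y'):  nop
22. recover(3):  <3:foll b9 ->
23. deliver 3→4:  nop
24. deliver 2→0:  nop
25. deliver 3→2:  nop

empty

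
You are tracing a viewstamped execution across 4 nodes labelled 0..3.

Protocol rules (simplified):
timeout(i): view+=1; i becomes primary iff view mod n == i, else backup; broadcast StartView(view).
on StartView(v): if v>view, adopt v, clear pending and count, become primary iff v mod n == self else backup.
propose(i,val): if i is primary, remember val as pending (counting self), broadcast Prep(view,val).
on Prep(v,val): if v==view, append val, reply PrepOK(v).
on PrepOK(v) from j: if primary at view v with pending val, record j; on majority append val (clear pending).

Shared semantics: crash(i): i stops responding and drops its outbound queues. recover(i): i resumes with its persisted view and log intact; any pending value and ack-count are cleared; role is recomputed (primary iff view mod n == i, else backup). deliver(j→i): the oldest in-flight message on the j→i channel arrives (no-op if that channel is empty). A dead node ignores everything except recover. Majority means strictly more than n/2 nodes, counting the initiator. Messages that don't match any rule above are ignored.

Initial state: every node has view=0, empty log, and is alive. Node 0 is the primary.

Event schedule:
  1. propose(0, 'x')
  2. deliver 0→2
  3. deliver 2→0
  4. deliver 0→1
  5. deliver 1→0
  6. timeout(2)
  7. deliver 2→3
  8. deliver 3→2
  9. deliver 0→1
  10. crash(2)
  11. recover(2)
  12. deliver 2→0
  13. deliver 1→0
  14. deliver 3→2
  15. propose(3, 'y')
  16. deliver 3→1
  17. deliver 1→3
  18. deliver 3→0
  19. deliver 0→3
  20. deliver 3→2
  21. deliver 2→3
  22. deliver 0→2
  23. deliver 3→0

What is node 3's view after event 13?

after 1 — propose(0,'x'): ·
after 2 — deliver 0→2: n2:back/v0/[x]
after 3 — deliver 2→0: ·
after 4 — deliver 0→1: n1:back/v0/[x]
after 5 — deliver 1→0: n0:prim/v0/[x]
after 6 — timeout(2): n2:back/v1/[x]
after 7 — deliver 2→3: n3:back/v1/[-]
after 8 — deliver 3→2: ·
after 9 — deliver 0→1: ·
after 10 — crash(2): n2:✗back/v1/[x]
after 11 — recover(2): n2:back/v1/[x]
after 12 — deliver 2→0: ·
after 13 — deliver 1→0: ·

1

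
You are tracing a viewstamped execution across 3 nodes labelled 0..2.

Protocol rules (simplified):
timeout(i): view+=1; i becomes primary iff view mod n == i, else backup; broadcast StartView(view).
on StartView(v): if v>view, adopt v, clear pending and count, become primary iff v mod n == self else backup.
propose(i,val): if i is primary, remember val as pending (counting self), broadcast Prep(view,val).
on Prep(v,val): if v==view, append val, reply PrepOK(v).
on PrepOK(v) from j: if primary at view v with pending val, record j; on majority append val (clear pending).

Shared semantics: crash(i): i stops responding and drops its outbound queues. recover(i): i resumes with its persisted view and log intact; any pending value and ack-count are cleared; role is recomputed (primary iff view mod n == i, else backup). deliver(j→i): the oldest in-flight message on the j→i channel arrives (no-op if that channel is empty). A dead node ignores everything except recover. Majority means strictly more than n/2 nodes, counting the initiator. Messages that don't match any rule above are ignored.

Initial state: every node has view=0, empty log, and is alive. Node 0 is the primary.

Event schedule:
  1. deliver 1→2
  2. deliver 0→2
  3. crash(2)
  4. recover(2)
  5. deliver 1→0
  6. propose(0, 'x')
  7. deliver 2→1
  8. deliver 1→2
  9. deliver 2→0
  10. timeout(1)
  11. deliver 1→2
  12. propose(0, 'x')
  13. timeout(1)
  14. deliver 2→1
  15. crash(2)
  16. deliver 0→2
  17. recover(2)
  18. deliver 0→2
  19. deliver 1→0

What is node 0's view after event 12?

0

[1] deliver 1→2 → ∅
[2] deliver 0→2 → ∅
[3] crash(2) → N2(✗back v0 [-])
[4] recover(2) → N2(back v0 [-])
[5] deliver 1→0 → ∅
[6] propose(0,'x') → ∅
[7] deliver 2→1 → ∅
[8] deliver 1→2 → ∅
[9] deliver 2→0 → ∅
[10] timeout(1) → N1(prim v1 [-])
[11] deliver 1→2 → N2(back v1 [-])
[12] propose(0,'x') → ∅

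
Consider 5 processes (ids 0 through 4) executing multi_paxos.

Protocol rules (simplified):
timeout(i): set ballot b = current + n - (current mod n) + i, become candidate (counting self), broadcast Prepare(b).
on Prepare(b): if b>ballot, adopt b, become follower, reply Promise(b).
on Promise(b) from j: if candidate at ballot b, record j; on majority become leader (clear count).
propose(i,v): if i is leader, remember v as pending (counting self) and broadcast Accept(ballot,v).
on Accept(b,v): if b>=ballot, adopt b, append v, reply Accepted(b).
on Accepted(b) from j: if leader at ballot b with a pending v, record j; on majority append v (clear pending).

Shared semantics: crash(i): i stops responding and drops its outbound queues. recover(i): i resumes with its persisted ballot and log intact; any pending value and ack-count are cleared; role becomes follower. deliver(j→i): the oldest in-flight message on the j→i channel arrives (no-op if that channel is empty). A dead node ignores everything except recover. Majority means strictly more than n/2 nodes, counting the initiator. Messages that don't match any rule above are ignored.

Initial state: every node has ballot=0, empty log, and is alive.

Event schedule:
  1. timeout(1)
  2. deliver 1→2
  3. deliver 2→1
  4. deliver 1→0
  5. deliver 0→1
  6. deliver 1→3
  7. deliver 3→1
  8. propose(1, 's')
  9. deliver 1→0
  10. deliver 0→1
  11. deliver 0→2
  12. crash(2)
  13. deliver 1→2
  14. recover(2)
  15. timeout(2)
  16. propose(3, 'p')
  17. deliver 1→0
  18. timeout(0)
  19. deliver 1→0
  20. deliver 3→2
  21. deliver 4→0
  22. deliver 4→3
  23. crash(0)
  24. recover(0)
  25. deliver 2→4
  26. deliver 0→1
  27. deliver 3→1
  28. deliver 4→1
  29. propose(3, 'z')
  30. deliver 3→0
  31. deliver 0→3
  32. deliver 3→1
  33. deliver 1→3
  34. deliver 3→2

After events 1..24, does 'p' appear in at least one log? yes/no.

no

e1 timeout(1): 1[cand,b=6,-]
e2 deliver 1→2: 2[foll,b=6,-]
e3 deliver 2→1: ·
e4 deliver 1→0: 0[foll,b=6,-]
e5 deliver 0→1: 1[lead,b=6,-]
e6 deliver 1→3: 3[foll,b=6,-]
e7 deliver 3→1: ·
e8 propose(1,'s'): ·
e9 deliver 1→0: 0[foll,b=6,s]
e10 deliver 0→1: ·
e11 deliver 0→2: ·
e12 crash(2): 2[✗foll,b=6,-]
e13 deliver 1→2: ·
e14 recover(2): 2[foll,b=6,-]
e15 timeout(2): 2[cand,b=12,-]
e16 propose(3,'p'): ·
e17 deliver 1→0: ·
e18 timeout(0): 0[cand,b=10,s]
e19 deliver 1→0: ·
e20 deliver 3→2: ·
e21 deliver 4→0: ·
e22 deliver 4→3: ·
e23 crash(0): 0[✗cand,b=10,s]
e24 recover(0): 0[foll,b=10,s]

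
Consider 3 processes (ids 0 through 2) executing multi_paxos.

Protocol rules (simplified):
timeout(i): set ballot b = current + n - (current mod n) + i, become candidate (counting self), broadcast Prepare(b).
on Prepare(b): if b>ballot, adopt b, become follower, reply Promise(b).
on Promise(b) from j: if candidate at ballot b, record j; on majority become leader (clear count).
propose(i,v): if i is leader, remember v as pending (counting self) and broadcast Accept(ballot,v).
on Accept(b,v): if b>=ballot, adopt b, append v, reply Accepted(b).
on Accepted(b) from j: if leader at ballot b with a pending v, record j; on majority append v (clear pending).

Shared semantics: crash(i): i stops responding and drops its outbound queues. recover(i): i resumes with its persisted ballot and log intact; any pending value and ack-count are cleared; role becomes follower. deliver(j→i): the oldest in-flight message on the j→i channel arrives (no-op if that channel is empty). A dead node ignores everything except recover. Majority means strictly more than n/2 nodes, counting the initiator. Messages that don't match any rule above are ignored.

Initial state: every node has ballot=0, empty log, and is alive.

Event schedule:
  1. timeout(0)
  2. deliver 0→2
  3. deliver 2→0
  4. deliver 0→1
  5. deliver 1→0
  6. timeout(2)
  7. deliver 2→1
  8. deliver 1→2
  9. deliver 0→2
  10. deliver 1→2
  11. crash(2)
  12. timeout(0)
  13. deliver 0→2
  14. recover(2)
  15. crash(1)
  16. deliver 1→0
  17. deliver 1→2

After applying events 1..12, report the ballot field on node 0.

after 1 — timeout(0): n0:cand/b3/[-]
after 2 — deliver 0→2: n2:foll/b3/[-]
after 3 — deliver 2→0: n0:lead/b3/[-]
after 4 — deliver 0→1: n1:foll/b3/[-]
after 5 — deliver 1→0: ·
after 6 — timeout(2): n2:cand/b8/[-]
after 7 — deliver 2→1: n1:foll/b8/[-]
after 8 — deliver 1→2: n2:lead/b8/[-]
after 9 — deliver 0→2: ·
after 10 — deliver 1→2: ·
after 11 — crash(2): n2:✗lead/b8/[-]
after 12 — timeout(0): n0:cand/b6/[-]

6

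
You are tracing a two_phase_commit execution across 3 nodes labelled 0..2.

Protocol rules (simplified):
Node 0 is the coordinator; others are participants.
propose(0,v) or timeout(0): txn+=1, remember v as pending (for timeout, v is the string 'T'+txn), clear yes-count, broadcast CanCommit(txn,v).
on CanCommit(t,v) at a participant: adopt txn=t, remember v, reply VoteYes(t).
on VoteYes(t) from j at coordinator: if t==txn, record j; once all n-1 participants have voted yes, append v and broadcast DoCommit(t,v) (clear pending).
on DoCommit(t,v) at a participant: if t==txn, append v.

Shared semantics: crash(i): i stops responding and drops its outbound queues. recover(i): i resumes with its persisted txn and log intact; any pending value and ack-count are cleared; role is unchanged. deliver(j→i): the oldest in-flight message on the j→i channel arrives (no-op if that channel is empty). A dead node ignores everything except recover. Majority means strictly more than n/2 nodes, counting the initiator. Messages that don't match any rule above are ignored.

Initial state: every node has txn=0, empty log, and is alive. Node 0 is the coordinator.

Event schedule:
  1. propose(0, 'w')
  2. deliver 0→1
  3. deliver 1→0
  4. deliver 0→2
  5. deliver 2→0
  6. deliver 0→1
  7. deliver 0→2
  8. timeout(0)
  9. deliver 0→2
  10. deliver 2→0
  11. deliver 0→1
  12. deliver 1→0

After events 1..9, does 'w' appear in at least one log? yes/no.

after 1 — propose(0,'w'): n0:coor/t1/[-]
after 2 — deliver 0→1: n1:part/t1/[-]
after 3 — deliver 1→0: ·
after 4 — deliver 0→2: n2:part/t1/[-]
after 5 — deliver 2→0: n0:coor/t1/[w]
after 6 — deliver 0→1: n1:part/t1/[w]
after 7 — deliver 0→2: n2:part/t1/[w]
after 8 — timeout(0): n0:coor/t2/[w]
after 9 — deliver 0→2: n2:part/t2/[w]

yes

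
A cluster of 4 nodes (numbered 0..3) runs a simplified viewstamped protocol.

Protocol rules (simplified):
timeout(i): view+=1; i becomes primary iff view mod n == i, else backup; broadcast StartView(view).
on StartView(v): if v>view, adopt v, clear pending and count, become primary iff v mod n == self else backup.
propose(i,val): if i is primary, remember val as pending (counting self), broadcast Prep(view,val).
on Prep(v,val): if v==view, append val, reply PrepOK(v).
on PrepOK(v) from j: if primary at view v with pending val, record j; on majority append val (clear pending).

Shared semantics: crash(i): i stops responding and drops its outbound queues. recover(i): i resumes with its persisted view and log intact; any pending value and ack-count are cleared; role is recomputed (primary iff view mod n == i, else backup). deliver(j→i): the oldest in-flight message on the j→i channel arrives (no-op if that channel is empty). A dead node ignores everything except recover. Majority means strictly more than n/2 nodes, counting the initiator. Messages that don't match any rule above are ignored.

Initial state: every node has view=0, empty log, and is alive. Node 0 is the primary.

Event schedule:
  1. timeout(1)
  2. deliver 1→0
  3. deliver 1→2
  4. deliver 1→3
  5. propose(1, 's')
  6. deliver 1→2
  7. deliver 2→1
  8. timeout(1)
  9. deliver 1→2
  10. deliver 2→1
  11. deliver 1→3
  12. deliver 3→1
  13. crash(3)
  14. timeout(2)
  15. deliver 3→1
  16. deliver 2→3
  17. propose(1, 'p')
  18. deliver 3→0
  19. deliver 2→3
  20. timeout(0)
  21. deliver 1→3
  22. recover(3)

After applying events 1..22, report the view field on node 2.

step 1 timeout(1): 1={prim,v=1,log=-}
step 2 deliver 1→0: 0={back,v=1,log=-}
step 3 deliver 1→2: 2={back,v=1,log=-}
step 4 deliver 1→3: 3={back,v=1,log=-}
step 5 propose(1,'s'): —
step 6 deliver 1→2: 2={back,v=1,log=s}
step 7 deliver 2→1: —
step 8 timeout(1): 1={back,v=2,log=-}
step 9 deliver 1→2: 2={prim,v=2,log=s}
step 10 deliver 2→1: —
step 11 deliver 1→3: 3={back,v=1,log=s}
step 12 deliver 3→1: —
step 13 crash(3): 3={✗back,v=1,log=s}
step 14 timeout(2): 2={back,v=3,log=s}
step 15 deliver 3→1: —
step 16 deliver 2→3: —
step 17 propose(1,'p'): —
step 18 deliver 3→0: —
step 19 deliver 2→3: —
step 20 timeout(0): 0={back,v=2,log=-}
step 21 deliver 1→3: —
step 22 recover(3): 3={back,v=1,log=s}

3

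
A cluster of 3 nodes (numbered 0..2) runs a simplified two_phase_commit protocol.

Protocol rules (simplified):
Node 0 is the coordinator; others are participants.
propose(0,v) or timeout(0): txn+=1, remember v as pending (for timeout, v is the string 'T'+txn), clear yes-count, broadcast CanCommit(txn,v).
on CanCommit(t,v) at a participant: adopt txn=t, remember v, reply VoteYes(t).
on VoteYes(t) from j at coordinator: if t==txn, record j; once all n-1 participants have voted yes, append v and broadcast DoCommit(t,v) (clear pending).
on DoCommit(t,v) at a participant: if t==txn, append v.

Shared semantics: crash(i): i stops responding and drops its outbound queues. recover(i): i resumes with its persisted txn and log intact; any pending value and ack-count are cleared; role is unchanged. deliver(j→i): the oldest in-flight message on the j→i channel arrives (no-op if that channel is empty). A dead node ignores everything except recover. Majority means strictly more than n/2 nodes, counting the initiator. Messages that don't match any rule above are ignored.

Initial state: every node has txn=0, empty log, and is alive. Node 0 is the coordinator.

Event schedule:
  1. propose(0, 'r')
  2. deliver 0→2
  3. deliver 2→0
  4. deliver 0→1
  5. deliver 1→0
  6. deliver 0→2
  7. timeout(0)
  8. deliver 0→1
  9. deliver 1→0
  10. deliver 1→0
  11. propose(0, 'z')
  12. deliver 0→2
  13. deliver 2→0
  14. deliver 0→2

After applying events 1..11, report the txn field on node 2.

1

[1] propose(0,'r') → N0(coor t1 [-])
[2] deliver 0→2 → N2(part t1 [-])
[3] deliver 2→0 → ∅
[4] deliver 0→1 → N1(part t1 [-])
[5] deliver 1→0 → N0(coor t1 [r])
[6] deliver 0→2 → N2(part t1 [r])
[7] timeout(0) → N0(coor t2 [r])
[8] deliver 0→1 → N1(part t1 [r])
[9] deliver 1→0 → ∅
[10] deliver 1→0 → ∅
[11] propose(0,'z') → N0(coor t3 [r])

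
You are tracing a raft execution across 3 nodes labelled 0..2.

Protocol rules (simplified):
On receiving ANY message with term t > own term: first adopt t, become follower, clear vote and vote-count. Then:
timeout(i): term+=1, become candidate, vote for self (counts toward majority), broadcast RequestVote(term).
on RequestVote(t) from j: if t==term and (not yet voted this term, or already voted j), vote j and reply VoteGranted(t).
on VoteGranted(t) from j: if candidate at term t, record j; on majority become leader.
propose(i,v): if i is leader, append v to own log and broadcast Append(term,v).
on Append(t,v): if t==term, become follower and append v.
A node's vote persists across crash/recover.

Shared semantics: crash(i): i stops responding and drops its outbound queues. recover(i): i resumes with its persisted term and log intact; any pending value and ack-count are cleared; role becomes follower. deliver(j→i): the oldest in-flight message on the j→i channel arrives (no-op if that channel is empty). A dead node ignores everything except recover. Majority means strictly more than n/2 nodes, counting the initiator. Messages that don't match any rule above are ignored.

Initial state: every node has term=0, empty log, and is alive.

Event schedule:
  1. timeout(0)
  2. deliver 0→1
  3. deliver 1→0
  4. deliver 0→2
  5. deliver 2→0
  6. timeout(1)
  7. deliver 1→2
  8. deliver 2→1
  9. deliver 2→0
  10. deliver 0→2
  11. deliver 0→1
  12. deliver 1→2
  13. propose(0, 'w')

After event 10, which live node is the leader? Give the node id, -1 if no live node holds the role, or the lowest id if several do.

0

step 1 timeout(0): 0={cand,t=1,log=-}
step 2 deliver 0→1: 1={foll,t=1,log=-}
step 3 deliver 1→0: 0={lead,t=1,log=-}
step 4 deliver 0→2: 2={foll,t=1,log=-}
step 5 deliver 2→0: —
step 6 timeout(1): 1={cand,t=2,log=-}
step 7 deliver 1→2: 2={foll,t=2,log=-}
step 8 deliver 2→1: 1={lead,t=2,log=-}
step 9 deliver 2→0: —
step 10 deliver 0→2: —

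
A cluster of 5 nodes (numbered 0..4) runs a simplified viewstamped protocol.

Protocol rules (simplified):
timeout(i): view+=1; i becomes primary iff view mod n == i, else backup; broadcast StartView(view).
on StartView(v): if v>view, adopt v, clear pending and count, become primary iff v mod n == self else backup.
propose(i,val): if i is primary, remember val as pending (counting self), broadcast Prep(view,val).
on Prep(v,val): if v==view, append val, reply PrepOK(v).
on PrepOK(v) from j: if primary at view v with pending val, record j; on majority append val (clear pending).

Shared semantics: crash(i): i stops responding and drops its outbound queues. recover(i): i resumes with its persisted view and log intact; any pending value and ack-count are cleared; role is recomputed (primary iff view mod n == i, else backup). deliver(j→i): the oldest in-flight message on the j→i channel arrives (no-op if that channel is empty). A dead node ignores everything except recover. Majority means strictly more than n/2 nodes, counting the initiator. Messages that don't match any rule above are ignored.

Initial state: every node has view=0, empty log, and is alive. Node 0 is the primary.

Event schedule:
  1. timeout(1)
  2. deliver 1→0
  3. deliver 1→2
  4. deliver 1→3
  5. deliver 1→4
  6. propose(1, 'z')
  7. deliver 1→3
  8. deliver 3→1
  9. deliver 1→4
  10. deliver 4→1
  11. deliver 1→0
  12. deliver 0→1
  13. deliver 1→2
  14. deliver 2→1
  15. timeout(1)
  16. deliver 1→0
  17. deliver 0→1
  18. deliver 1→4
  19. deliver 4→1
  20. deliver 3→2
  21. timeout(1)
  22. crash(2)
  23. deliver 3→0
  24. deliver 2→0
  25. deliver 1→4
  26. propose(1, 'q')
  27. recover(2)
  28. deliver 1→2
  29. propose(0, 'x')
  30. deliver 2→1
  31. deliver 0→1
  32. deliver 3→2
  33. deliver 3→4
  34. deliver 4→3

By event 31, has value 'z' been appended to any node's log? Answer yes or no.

e1 timeout(1): 1[prim,v=1,-]
e2 deliver 1→0: 0[back,v=1,-]
e3 deliver 1→2: 2[back,v=1,-]
e4 deliver 1→3: 3[back,v=1,-]
e5 deliver 1→4: 4[back,v=1,-]
e6 propose(1,'z'): ·
e7 deliver 1→3: 3[back,v=1,z]
e8 deliver 3→1: ·
e9 deliver 1→4: 4[back,v=1,z]
e10 deliver 4→1: 1[prim,v=1,z]
e11 deliver 1→0: 0[back,v=1,z]
e12 deliver 0→1: ·
e13 deliver 1→2: 2[back,v=1,z]
e14 deliver 2→1: ·
e15 timeout(1): 1[back,v=2,z]
e16 deliver 1→0: 0[back,v=2,z]
e17 deliver 0→1: ·
e18 deliver 1→4: 4[back,v=2,z]
e19 deliver 4→1: ·
e20 deliver 3→2: ·
e21 timeout(1): 1[back,v=3,z]
e22 crash(2): 2[✗back,v=1,z]
e23 deliver 3→0: ·
e24 deliver 2→0: ·
e25 deliver 1→4: 4[back,v=3,z]
e26 propose(1,'q'): ·
e27 recover(2): 2[back,v=1,z]
e28 deliver 1→2: 2[prim,v=2,z]
e29 propose(0,'x'): ·
e30 deliver 2→1: ·
e31 deliver 0→1: ·

yes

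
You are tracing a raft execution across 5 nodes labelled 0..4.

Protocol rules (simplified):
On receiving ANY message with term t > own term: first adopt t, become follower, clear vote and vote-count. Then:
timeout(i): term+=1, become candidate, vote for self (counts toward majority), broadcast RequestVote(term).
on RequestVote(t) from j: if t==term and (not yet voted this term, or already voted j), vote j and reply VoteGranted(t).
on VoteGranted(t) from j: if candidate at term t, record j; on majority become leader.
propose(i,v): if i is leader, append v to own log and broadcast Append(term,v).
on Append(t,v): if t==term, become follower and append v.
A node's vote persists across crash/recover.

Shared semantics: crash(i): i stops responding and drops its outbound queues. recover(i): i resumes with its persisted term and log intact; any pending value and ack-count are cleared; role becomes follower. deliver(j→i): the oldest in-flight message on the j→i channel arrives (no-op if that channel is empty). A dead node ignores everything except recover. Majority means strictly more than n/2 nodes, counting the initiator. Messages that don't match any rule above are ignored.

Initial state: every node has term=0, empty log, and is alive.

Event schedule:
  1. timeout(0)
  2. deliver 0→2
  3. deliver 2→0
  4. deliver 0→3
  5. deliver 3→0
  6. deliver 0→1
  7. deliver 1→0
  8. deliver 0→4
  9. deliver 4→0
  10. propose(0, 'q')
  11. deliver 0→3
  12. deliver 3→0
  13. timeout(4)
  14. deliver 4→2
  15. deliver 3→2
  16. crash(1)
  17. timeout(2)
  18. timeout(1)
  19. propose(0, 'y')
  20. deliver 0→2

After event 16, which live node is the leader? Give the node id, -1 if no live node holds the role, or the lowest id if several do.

step 1 timeout(0): 0={cand,t=1,log=-}
step 2 deliver 0→2: 2={foll,t=1,log=-}
step 3 deliver 2→0: —
step 4 deliver 0→3: 3={foll,t=1,log=-}
step 5 deliver 3→0: 0={lead,t=1,log=-}
step 6 deliver 0→1: 1={foll,t=1,log=-}
step 7 deliver 1→0: —
step 8 deliver 0→4: 4={foll,t=1,log=-}
step 9 deliver 4→0: —
step 10 propose(0,'q'): 0={lead,t=1,log=q}
step 11 deliver 0→3: 3={foll,t=1,log=q}
step 12 deliver 3→0: —
step 13 timeout(4): 4={cand,t=2,log=-}
step 14 deliver 4→2: 2={foll,t=2,log=-}
step 15 deliver 3→2: —
step 16 crash(1): 1={✗foll,t=1,log=-}

0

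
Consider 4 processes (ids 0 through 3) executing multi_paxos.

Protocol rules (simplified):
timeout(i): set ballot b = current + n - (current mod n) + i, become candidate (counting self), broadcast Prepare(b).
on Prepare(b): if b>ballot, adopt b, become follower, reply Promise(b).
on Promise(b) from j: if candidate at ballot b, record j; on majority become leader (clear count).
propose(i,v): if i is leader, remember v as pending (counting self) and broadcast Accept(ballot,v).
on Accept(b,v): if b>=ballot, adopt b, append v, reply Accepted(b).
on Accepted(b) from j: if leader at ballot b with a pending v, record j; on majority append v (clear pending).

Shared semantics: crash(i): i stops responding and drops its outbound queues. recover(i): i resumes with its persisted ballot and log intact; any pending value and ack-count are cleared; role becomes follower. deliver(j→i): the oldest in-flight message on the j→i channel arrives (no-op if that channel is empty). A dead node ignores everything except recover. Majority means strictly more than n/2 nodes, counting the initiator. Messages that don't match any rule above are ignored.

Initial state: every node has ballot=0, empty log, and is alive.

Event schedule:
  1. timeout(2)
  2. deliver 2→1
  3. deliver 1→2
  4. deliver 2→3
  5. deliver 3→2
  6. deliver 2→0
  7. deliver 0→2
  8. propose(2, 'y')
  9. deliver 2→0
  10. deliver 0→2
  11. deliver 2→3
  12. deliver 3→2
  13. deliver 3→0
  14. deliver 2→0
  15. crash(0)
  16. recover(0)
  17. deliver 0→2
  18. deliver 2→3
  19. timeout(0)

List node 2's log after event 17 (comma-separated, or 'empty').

y

[1] timeout(2) → N2(cand b6 [-])
[2] deliver 2→1 → N1(foll b6 [-])
[3] deliver 1→2 → ∅
[4] deliver 2→3 → N3(foll b6 [-])
[5] deliver 3→2 → N2(lead b6 [-])
[6] deliver 2→0 → N0(foll b6 [-])
[7] deliver 0→2 → ∅
[8] propose(2,'y') → ∅
[9] deliver 2→0 → N0(foll b6 [y])
[10] deliver 0→2 → ∅
[11] deliver 2→3 → N3(foll b6 [y])
[12] deliver 3→2 → N2(lead b6 [y])
[13] deliver 3→0 → ∅
[14] deliver 2→0 → ∅
[15] crash(0) → N0(✗foll b6 [y])
[16] recover(0) → N0(foll b6 [y])
[17] deliver 0→2 → ∅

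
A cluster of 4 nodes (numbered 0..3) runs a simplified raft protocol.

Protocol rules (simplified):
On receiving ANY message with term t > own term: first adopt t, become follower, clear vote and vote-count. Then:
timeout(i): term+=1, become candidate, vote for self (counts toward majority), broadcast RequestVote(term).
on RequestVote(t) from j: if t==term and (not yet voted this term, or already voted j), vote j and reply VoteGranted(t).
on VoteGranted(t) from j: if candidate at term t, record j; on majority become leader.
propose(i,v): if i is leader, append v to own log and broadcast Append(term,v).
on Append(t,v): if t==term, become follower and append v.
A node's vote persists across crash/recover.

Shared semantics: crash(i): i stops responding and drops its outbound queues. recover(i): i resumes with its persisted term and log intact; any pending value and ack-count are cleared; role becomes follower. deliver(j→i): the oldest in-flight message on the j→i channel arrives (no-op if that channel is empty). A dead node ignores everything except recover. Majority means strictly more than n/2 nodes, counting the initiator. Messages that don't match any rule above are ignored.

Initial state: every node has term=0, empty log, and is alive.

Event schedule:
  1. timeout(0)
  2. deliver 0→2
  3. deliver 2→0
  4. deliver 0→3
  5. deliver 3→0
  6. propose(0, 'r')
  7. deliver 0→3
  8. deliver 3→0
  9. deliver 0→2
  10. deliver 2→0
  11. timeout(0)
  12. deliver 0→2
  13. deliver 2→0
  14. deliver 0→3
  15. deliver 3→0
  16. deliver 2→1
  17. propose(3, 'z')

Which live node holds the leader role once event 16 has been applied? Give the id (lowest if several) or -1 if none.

0

[1] timeout(0) → N0(cand t1 [-])
[2] deliver 0→2 → N2(foll t1 [-])
[3] deliver 2→0 → ∅
[4] deliver 0→3 → N3(foll t1 [-])
[5] deliver 3→0 → N0(lead t1 [-])
[6] propose(0,'r') → N0(lead t1 [r])
[7] deliver 0→3 → N3(foll t1 [r])
[8] deliver 3→0 → ∅
[9] deliver 0→2 → N2(foll t1 [r])
[10] deliver 2→0 → ∅
[11] timeout(0) → N0(cand t2 [r])
[12] deliver 0→2 → N2(foll t2 [r])
[13] deliver 2→0 → ∅
[14] deliver 0→3 → N3(foll t2 [r])
[15] deliver 3→0 → N0(lead t2 [r])
[16] deliver 2→1 → ∅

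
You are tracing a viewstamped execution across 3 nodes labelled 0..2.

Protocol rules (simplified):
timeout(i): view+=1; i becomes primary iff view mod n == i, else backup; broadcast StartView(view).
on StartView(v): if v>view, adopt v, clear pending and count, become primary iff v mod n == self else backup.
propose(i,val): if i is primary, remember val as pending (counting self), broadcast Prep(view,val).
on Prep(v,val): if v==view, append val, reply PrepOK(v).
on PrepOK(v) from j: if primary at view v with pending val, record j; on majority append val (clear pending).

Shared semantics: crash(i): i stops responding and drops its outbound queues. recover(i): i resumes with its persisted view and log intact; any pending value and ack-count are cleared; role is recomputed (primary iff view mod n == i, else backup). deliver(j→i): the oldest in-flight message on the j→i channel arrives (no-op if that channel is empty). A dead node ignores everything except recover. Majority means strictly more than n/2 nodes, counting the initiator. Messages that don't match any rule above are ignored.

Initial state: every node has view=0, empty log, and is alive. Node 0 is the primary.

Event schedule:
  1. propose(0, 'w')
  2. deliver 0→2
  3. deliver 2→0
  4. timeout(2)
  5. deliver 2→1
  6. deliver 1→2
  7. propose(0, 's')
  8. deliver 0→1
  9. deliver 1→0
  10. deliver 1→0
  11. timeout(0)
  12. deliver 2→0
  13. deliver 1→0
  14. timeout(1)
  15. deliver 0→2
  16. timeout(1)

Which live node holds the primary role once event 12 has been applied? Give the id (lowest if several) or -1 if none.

step 1 propose(0,'w'): —
step 2 deliver 0→2: 2={back,v=0,log=w}
step 3 deliver 2→0: 0={prim,v=0,log=w}
step 4 timeout(2): 2={back,v=1,log=w}
step 5 deliver 2→1: 1={prim,v=1,log=-}
step 6 deliver 1→2: —
step 7 propose(0,'s'): —
step 8 deliver 0→1: —
step 9 deliver 1→0: —
step 10 deliver 1→0: —
step 11 timeout(0): 0={back,v=1,log=w}
step 12 deliver 2→0: —

1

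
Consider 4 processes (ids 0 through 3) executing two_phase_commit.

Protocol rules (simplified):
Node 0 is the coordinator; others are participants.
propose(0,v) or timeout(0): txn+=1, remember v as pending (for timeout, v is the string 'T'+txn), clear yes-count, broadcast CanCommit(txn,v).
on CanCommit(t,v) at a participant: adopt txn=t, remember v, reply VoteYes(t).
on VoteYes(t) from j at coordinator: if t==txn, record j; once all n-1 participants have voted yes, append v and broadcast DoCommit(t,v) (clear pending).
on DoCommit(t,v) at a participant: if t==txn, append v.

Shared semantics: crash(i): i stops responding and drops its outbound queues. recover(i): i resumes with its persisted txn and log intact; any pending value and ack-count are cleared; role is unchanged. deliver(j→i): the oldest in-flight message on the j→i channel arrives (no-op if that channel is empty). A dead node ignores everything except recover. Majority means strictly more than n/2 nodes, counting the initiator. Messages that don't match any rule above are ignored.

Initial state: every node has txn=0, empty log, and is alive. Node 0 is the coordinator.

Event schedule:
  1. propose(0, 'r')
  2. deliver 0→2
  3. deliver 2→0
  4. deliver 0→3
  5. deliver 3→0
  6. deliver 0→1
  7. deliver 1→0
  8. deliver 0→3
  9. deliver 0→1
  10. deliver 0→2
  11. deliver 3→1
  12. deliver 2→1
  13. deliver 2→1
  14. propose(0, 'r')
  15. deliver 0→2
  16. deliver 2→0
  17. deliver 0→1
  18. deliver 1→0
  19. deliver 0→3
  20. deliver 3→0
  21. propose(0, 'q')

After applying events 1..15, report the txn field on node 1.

1

e1 propose(0,'r'): 0[coor,t=1,-]
e2 deliver 0→2: 2[part,t=1,-]
e3 deliver 2→0: ·
e4 deliver 0→3: 3[part,t=1,-]
e5 deliver 3→0: ·
e6 deliver 0→1: 1[part,t=1,-]
e7 deliver 1→0: 0[coor,t=1,r]
e8 deliver 0→3: 3[part,t=1,r]
e9 deliver 0→1: 1[part,t=1,r]
e10 deliver 0→2: 2[part,t=1,r]
e11 deliver 3→1: ·
e12 deliver 2→1: ·
e13 deliver 2→1: ·
e14 propose(0,'r'): 0[coor,t=2,r]
e15 deliver 0→2: 2[part,t=2,r]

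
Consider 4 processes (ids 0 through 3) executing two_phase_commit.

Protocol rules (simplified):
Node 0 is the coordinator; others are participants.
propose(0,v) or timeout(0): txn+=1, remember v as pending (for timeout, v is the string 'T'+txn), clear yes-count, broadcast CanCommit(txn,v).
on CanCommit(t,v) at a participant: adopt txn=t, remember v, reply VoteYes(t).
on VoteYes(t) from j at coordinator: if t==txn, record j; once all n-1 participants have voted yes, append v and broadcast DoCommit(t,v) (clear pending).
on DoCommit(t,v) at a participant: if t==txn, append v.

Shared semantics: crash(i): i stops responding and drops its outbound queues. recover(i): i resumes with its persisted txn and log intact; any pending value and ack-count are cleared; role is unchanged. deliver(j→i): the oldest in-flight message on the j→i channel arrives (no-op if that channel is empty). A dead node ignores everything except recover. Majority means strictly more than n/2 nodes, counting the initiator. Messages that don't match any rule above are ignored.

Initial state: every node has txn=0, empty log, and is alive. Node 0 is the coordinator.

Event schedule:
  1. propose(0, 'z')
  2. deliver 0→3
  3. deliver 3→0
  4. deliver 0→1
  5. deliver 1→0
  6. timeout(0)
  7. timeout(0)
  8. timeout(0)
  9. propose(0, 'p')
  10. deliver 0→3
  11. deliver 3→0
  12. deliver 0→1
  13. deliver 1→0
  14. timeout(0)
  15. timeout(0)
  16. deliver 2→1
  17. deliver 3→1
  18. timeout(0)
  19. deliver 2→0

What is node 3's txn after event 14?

2

e1 propose(0,'z'): 0[coor,t=1,-]
e2 deliver 0→3: 3[part,t=1,-]
e3 deliver 3→0: ·
e4 deliver 0→1: 1[part,t=1,-]
e5 deliver 1→0: ·
e6 timeout(0): 0[coor,t=2,-]
e7 timeout(0): 0[coor,t=3,-]
e8 timeout(0): 0[coor,t=4,-]
e9 propose(0,'p'): 0[coor,t=5,-]
e10 deliver 0→3: 3[part,t=2,-]
e11 deliver 3→0: ·
e12 deliver 0→1: 1[part,t=2,-]
e13 deliver 1→0: ·
e14 timeout(0): 0[coor,t=6,-]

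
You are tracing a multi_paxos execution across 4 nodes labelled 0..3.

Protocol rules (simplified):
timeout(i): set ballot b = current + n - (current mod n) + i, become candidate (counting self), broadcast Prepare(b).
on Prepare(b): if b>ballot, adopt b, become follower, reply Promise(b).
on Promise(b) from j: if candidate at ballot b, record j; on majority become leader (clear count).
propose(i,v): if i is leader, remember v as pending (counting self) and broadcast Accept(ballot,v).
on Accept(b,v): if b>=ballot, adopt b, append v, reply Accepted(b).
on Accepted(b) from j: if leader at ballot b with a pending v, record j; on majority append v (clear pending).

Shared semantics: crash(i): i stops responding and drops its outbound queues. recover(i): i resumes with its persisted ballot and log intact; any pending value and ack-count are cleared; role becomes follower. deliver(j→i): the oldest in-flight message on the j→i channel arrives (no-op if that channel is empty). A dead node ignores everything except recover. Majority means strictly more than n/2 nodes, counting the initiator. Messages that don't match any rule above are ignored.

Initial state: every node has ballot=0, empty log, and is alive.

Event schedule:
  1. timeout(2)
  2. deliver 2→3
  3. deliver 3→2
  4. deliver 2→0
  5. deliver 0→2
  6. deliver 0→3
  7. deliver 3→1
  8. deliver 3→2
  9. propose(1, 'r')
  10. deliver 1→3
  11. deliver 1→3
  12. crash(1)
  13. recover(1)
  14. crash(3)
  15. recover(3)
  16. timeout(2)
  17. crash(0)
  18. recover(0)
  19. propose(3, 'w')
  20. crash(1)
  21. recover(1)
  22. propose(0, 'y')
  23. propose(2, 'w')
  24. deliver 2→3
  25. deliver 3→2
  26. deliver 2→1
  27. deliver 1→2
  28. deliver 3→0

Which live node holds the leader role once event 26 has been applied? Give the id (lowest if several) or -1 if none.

-1

e1 timeout(2): 2[cand,b=6,-]
e2 deliver 2→3: 3[foll,b=6,-]
e3 deliver 3→2: ·
e4 deliver 2→0: 0[foll,b=6,-]
e5 deliver 0→2: 2[lead,b=6,-]
e6 deliver 0→3: ·
e7 deliver 3→1: ·
e8 deliver 3→2: ·
e9 propose(1,'r'): ·
e10 deliver 1→3: ·
e11 deliver 1→3: ·
e12 crash(1): 1[✗foll,b=0,-]
e13 recover(1): 1[foll,b=0,-]
e14 crash(3): 3[✗foll,b=6,-]
e15 recover(3): 3[foll,b=6,-]
e16 timeout(2): 2[cand,b=10,-]
e17 crash(0): 0[✗foll,b=6,-]
e18 recover(0): 0[foll,b=6,-]
e19 propose(3,'w'): ·
e20 crash(1): 1[✗foll,b=0,-]
e21 recover(1): 1[foll,b=0,-]
e22 propose(0,'y'): ·
e23 propose(2,'w'): ·
e24 deliver 2→3: 3[foll,b=10,-]
e25 deliver 3→2: ·
e26 deliver 2→1: 1[foll,b=6,-]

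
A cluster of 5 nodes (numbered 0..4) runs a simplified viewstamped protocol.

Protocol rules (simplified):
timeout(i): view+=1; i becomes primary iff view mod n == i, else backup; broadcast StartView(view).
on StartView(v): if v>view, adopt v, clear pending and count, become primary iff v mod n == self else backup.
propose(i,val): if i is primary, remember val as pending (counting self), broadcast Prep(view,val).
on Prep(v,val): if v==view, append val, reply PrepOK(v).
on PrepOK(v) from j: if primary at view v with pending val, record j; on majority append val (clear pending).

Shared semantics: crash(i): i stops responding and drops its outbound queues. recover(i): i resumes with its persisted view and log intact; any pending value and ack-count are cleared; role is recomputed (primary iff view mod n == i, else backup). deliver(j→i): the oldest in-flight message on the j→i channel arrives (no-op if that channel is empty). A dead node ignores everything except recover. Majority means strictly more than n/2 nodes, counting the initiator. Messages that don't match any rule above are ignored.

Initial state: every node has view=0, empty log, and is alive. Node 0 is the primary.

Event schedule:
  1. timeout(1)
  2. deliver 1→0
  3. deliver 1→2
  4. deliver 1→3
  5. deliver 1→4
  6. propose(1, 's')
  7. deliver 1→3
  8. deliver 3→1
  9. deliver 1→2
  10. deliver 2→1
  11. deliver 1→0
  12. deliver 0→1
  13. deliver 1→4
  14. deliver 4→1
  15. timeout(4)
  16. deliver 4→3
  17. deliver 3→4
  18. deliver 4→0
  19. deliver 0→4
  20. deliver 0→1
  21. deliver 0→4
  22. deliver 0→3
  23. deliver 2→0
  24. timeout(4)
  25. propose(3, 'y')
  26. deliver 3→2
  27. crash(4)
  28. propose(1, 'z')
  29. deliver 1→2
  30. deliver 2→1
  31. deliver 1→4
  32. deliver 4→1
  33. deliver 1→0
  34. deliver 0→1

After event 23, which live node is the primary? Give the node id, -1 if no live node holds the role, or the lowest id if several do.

1. timeout(1):  <1:prim v1 ->
2. deliver 1→0:  <0:back v1 ->
3. deliver 1→2:  <2:back v1 ->
4. deliver 1→3:  <3:back v1 ->
5. deliver 1→4:  <4:back v1 ->
6. propose(1,'s'):  nop
7. deliver 1→3:  <3:back v1 s>
8. deliver 3→1:  nop
9. deliver 1→2:  <2:back v1 s>
10. deliver 2→1:  <1:prim v1 s>
11. deliver 1→0:  <0:back v1 s>
12. deliver 0→1:  nop
13. deliver 1→4:  <4:back v1 s>
14. deliver 4→1:  nop
15. timeout(4):  <4:back v2 s>
16. deliver 4→3:  <3:back v2 s>
17. deliver 3→4:  nop
18. deliver 4→0:  <0:back v2 s>
19. deliver 0→4:  nop
20. deliver 0→1:  nop
21. deliver 0→4:  nop
22. deliver 0→3:  nop
23. deliver 2→0:  nop

1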